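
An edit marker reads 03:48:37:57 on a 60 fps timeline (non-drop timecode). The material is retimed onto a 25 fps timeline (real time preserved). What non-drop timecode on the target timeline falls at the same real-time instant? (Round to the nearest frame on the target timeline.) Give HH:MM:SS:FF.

Source frame index: (3×3600 + 48×60 + 37) × 60 + 57 = 823077.
Real time: 823077 / (60) = 274359/20 s.
Target frame: (274359/20) × (25) = 1371795/4 ≈ 342948.750 → 342949.
At 25 labels/s: frame 342949 → 03:48:37:24.

03:48:37:24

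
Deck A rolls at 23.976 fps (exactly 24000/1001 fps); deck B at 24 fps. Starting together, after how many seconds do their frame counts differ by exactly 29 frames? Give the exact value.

The gap grows by |24 − 24000/1001| = 24/1001 frames per second.
Time for a 29-frame gap: 29 ÷ (24/1001) = 29029/24 s.

29029/24 seconds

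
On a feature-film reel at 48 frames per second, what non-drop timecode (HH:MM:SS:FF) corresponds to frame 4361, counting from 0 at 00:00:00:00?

4361 ÷ 48 = 90 full seconds, remainder 41 frames.
90 s = 0 h 1 min 30 s.
Timecode: 00:01:30:41.

00:01:30:41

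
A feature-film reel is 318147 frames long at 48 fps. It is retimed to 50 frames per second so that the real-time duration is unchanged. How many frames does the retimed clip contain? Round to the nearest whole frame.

Frames at target rate = 318147 × (50) / (48) = 2651225/8 ≈ 331403.125.
Nearest whole frame: 331403.

331403 frames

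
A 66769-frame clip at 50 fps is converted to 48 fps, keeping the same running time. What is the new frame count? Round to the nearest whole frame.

Frames at target rate = 66769 × (48) / (50) = 1602456/25 ≈ 64098.240.
Nearest whole frame: 64098.

64098 frames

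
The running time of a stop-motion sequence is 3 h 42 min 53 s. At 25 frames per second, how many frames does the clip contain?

3 h 42 min 53 s = 13373 s.
Frames = 13373 × 25 = 334325.

334325 frames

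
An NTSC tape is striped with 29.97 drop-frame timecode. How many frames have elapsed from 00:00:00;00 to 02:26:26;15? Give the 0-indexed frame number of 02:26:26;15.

263331

Complete 10-minute blocks: 14, each 17982 frames → 251748.
Remaining 6 whole minutes in the current block: 1800 + 5 × 1798 = 10790 frames.
Within the current minute: 26 × 30 + 15 − 2 = 793 (labels ;00/;01 skipped at this minute). Total = 251748 + 10790 + 793 = 263331.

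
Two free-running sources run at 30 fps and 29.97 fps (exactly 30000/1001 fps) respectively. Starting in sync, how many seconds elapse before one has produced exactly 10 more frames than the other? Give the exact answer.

1001/3 seconds

The gap grows by |30000/1001 − 30| = 30/1001 frames per second.
Time for a 10-frame gap: 10 ÷ (30/1001) = 1001/3 s.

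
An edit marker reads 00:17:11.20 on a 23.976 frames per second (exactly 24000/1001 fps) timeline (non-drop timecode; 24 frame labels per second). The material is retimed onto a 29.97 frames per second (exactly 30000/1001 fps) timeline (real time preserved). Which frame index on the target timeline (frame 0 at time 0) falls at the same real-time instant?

frame 30955

Source frame index: (0×3600 + 17×60 + 11) × 24 + 20 = 24764.
Real time: 24764 / (24000/1001) = 6197191/6000 s.
Target frame: (6197191/6000) × (30000/1001) = 30955.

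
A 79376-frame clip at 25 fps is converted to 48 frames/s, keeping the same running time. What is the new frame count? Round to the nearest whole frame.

152402 frames

Frames at target rate = 79376 × (48) / (25) = 3810048/25 ≈ 152401.920.
Nearest whole frame: 152402.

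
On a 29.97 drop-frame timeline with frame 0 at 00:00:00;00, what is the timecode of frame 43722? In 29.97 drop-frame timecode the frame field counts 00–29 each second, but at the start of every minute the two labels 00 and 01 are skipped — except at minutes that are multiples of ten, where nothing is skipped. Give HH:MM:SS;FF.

00:24:18;26

Ten DF minutes hold 17982 frames, so frame 43722 lies in block 2 (frames 35964–53945) with 7758 frames into that block.
The block's first minute is 1800 frames and the rest 1798 each; 7758 frames reaches minute 4, so 2 × 18 + 4 × 2 = 44 labels have been skipped so far.
Adding those back, label number 43722 + 44 = 43766 at 30 labels/s is 1458 s + 26 f = 0 h 24 min 18 s frame 26, i.e. 00:24:18;26.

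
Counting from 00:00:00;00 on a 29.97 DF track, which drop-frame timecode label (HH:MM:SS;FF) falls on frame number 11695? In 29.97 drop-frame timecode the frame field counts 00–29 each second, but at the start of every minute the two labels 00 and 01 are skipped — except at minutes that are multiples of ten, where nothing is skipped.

Each 10-minute DF block holds 10 × 60 × 30 − 9 × 2 = 17982 frames. 11695 ÷ 17982 → 0 full blocks, remainder 11695.
Within the partial block the first minute is 1800 frames and each further minute 1798, so 6 further minute boundaries passed. Total skipped labels = 18 × 0 + 2 × 6 = 12.
Non-drop label index = 11695 + 12 = 11707; at 30 labels/s that is 00:06:30:07, i.e. DF 00:06:30;07.

00:06:30;07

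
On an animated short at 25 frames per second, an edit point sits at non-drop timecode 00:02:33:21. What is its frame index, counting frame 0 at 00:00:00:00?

Total seconds to the label: (0 × 3600 + 2 × 60 + 33) = 153.
Frame index = 153 × 25 + 21 = 3846.

frame 3846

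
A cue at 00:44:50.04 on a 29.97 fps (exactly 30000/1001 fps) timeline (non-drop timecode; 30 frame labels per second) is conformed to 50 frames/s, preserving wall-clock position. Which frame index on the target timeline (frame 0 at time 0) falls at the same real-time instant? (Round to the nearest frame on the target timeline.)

Source frame index: (0×3600 + 44×60 + 50) × 30 + 4 = 80704.
Real time: 80704 / (30000/1001) = 5049044/1875 s.
Target frame: (5049044/1875) × (50) = 10098088/75 ≈ 134641.173 → 134641.

frame 134641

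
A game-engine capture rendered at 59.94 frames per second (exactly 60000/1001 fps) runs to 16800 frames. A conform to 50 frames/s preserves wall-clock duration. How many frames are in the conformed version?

Target frames = source frames × (target rate / source rate) = 16800 × (50)/(60000/1001) = 16800 × 1001/1200 = 14014.

14014 frames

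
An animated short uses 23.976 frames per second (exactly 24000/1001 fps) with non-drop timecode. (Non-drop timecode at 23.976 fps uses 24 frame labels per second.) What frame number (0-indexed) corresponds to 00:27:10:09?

Total seconds to the label: (0 × 3600 + 27 × 60 + 10) = 1630.
Frame index = 1630 × 24 + 9 = 39129.

39129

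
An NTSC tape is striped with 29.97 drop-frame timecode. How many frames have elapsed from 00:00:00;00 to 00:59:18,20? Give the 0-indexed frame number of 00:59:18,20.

106652

As if non-drop at 30 labels/s: (0 × 3600 + 59 × 60 + 18) × 30 + 20 = 106760.
Minute boundaries passed: 59; those not divisible by 10: 59 − 5 = 54; dropped labels = 2 × 54 = 108.
Actual frame index = 106760 − 108 = 106652.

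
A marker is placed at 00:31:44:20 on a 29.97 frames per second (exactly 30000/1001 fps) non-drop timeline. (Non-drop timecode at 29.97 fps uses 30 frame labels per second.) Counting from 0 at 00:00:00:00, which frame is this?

57140

Total seconds to the label: (0 × 3600 + 31 × 60 + 44) = 1904.
Frame index = 1904 × 30 + 20 = 57140.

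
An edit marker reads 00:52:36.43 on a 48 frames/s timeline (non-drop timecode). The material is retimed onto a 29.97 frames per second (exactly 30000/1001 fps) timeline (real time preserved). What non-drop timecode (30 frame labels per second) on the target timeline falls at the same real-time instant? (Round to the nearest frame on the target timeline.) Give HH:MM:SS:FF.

Source frame index: (0×3600 + 52×60 + 36) × 48 + 43 = 151531.
Real time: 151531 / (48) = 151531/48 s.
Target frame: (151531/48) × (30000/1001) = 94706875/1001 ≈ 94612.263 → 94612.
At 30 labels/s: frame 94612 → 00:52:33:22.

00:52:33:22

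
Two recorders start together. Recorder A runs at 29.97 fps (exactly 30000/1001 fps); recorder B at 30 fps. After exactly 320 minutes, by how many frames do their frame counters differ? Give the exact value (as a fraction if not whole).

320 min = 19200 s.
A emits 30000/1001 × 19200 = 576000000/1001 frames; B emits 30 × 19200 = 576000.
Difference = 576000/1001 frames (≈ 575.4246); B is ahead of A.

576000/1001 frames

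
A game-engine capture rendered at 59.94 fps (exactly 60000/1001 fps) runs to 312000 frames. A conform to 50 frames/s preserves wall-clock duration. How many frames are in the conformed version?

260260 frames

Target frames = source frames × (target rate / source rate) = 312000 × (50)/(60000/1001) = 312000 × 1001/1200 = 260260.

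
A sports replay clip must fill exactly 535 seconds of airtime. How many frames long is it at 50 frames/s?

26750 frames

Frames = 535 × 50 = 26750.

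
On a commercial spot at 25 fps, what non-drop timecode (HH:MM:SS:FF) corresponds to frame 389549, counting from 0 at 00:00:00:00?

04:19:41:24

389549 ÷ 25 = 15581 full seconds, remainder 24 frames.
15581 s = 4 h 19 min 41 s.
Timecode: 04:19:41:24.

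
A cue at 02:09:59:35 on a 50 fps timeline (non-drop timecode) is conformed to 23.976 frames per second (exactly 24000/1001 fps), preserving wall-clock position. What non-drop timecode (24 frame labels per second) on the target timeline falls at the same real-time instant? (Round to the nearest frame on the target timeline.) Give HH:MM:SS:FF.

Source frame index: (2×3600 + 9×60 + 59) × 50 + 35 = 389985.
Real time: 389985 / (50) = 77997/10 s.
Target frame: (77997/10) × (24000/1001) = 187192800/1001 ≈ 187005.794 → 187006.
At 24 labels/s: frame 187006 → 02:09:51:22.

02:09:51:22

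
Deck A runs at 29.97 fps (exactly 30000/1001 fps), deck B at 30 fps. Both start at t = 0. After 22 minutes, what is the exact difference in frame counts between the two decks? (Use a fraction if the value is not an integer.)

22 min = 1320 s.
A emits 30000/1001 × 1320 = 3600000/91 frames; B emits 30 × 1320 = 39600.
Difference = 3600/91 frames (≈ 39.5604); B is ahead of A.

3600/91 frames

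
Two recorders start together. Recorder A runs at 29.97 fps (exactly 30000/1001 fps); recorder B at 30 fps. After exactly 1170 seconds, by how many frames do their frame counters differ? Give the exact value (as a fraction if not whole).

2700/77 frames

A emits 30000/1001 × 1170 = 2700000/77 frames; B emits 30 × 1170 = 35100.
Difference = 2700/77 frames (≈ 35.0649); B is ahead of A.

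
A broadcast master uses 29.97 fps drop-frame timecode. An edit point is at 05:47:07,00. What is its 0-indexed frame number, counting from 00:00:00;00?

As if non-drop at 30 labels/s: (5 × 3600 + 47 × 60 + 7) × 30 + 0 = 624810.
Minute boundaries passed: 347; those not divisible by 10: 347 − 34 = 313; dropped labels = 2 × 313 = 626.
Actual frame index = 624810 − 626 = 624184.

624184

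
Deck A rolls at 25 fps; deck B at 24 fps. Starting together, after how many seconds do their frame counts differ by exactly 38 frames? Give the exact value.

The gap grows by |24 − 25| = 1 frame per second.
Time for a 38-frame gap: 38 ÷ (1) = 38 s.

38 seconds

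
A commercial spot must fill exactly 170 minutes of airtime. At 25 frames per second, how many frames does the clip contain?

170 min = 10200 s.
Frames = 10200 × 25 = 255000.

255000 frames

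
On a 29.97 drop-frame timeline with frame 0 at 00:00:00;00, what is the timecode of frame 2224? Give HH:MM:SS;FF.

Each 10-minute DF block holds 10 × 60 × 30 − 9 × 2 = 17982 frames. 2224 ÷ 17982 → 0 full blocks, remainder 2224.
Within the partial block the first minute is 1800 frames and each further minute 1798, so 1 further minute boundary passed. Total skipped labels = 18 × 0 + 2 × 1 = 2.
Non-drop label index = 2224 + 2 = 2226; at 30 labels/s that is 00:01:14:06, i.e. DF 00:01:14;06.

00:01:14;06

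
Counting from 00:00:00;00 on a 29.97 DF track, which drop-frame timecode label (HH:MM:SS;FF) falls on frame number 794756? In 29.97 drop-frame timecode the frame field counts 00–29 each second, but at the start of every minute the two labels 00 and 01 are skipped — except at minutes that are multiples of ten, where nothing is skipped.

Ten DF minutes hold 17982 frames, so frame 794756 lies in block 44 (frames 791208–809189) with 3548 frames into that block.
The block's first minute is 1800 frames and the rest 1798 each; 3548 frames reaches minute 1, so 44 × 18 + 1 × 2 = 794 labels have been skipped so far.
Adding those back, label number 794756 + 794 = 795550 at 30 labels/s is 26518 s + 10 f = 7 h 21 min 58 s frame 10, i.e. 07:21:58;10.

07:21:58;10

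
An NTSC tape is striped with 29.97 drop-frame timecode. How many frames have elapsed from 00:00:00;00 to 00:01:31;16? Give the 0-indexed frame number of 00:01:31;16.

Complete 10-minute blocks: 0, each 17982 frames → 0.
Remaining 1 whole minute in the current block: 1800 + 0 × 1798 = 1800 frames.
Within the current minute: 31 × 30 + 16 − 2 = 944 (labels ;00/;01 skipped at this minute). Total = 0 + 1800 + 944 = 2744.

2744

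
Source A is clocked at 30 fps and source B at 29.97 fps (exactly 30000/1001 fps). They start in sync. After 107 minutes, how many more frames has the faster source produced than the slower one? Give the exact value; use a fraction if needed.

192600/1001 frames

107 min = 6420 s.
A emits 30 × 6420 = 192600 frames; B emits 30000/1001 × 6420 = 192600000/1001.
Difference = 192600/1001 frames (≈ 192.4076); B is behind A.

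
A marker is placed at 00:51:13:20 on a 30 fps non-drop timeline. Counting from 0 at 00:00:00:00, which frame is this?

92210

Total seconds to the label: (0 × 3600 + 51 × 60 + 13) = 3073.
Frame index = 3073 × 30 + 20 = 92210.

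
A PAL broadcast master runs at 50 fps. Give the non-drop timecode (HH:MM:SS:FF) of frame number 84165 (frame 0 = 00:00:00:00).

84165 ÷ 50 = 1683 full seconds, remainder 15 frames.
1683 s = 0 h 28 min 3 s.
Timecode: 00:28:03:15.

00:28:03:15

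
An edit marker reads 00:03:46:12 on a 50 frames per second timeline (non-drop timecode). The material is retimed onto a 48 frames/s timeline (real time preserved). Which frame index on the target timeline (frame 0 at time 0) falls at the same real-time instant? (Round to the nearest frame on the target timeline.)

Source frame index: (0×3600 + 3×60 + 46) × 50 + 12 = 11312.
Real time: 11312 / (50) = 5656/25 s.
Target frame: (5656/25) × (48) = 271488/25 ≈ 10859.520 → 10860.

frame 10860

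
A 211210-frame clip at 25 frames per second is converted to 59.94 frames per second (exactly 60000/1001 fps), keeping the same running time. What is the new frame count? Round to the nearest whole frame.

Frames at target rate = 211210 × (60000/1001) / (25) = 506904000/1001 ≈ 506397.602.
Nearest whole frame: 506398.

506398 frames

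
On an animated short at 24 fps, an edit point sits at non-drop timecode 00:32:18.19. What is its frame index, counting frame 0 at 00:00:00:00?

Total seconds to the label: (0 × 3600 + 32 × 60 + 18) = 1938.
Frame index = 1938 × 24 + 19 = 46531.

46531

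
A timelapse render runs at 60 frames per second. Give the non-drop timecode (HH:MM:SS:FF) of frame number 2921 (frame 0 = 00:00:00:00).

00:00:48:41

2921 ÷ 60 = 48 full seconds, remainder 41 frames.
48 s = 0 h 0 min 48 s.
Timecode: 00:00:48:41.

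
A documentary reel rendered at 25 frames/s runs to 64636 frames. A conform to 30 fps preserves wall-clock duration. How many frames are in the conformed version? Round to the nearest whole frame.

77563 frames

Frames at target rate = 64636 × (30) / (25) = 387816/5 ≈ 77563.200.
Nearest whole frame: 77563.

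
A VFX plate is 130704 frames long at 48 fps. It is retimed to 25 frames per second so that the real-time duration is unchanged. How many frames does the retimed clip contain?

68075 frames

Target frames = source frames × (target rate / source rate) = 130704 × (25)/(48) = 130704 × 25/48 = 68075.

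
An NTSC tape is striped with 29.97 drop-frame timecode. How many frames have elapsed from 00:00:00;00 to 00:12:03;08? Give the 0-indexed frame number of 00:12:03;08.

21676

As if non-drop at 30 labels/s: (0 × 3600 + 12 × 60 + 3) × 30 + 8 = 21698.
Minute boundaries passed: 12; those not divisible by 10: 12 − 1 = 11; dropped labels = 2 × 11 = 22.
Actual frame index = 21698 − 22 = 21676.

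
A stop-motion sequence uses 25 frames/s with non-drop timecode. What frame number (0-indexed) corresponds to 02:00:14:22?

180372

Total seconds to the label: (2 × 3600 + 0 × 60 + 14) = 7214.
Frame index = 7214 × 25 + 22 = 180372.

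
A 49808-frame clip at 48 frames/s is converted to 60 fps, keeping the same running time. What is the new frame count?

62260 frames

Target frames = source frames × (target rate / source rate) = 49808 × (60)/(48) = 49808 × 5/4 = 62260.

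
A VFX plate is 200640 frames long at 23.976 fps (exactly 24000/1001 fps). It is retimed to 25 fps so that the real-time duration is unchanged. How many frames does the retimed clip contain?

209209 frames

Target frames = source frames × (target rate / source rate) = 200640 × (25)/(24000/1001) = 200640 × 1001/960 = 209209.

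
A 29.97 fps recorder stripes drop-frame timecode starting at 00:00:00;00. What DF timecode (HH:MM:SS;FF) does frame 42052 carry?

Each 10-minute DF block holds 10 × 60 × 30 − 9 × 2 = 17982 frames. 42052 ÷ 17982 → 2 full blocks, remainder 6088.
Within the partial block the first minute is 1800 frames and each further minute 1798, so 3 further minute boundaries passed. Total skipped labels = 18 × 2 + 2 × 3 = 42.
Non-drop label index = 42052 + 42 = 42094; at 30 labels/s that is 00:23:23:04, i.e. DF 00:23:23;04.

00:23:23;04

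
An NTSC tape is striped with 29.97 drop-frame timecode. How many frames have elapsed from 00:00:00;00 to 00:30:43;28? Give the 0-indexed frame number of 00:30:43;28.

55264

Complete 10-minute blocks: 3, each 17982 frames → 53946.
Remaining 0 whole minutes in the current block: 0 frames.
Within the current minute: 43 × 30 + 28 = 1318. Total = 53946 + 0 + 1318 = 55264.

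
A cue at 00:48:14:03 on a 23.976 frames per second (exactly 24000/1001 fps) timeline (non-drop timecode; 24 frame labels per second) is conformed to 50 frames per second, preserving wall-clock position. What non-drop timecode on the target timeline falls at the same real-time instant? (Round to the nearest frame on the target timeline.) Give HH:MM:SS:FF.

Source frame index: (0×3600 + 48×60 + 14) × 24 + 3 = 69459.
Real time: 69459 / (24000/1001) = 23176153/8000 s.
Target frame: (23176153/8000) × (50) = 23176153/160 ≈ 144850.956 → 144851.
At 50 labels/s: frame 144851 → 00:48:17:01.

00:48:17:01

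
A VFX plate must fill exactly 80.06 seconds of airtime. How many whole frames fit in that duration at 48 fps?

Frames = 80.06 × 48 = 96072/25 ≈ 3842.8800.
Complete frames: 3842.

3842 frames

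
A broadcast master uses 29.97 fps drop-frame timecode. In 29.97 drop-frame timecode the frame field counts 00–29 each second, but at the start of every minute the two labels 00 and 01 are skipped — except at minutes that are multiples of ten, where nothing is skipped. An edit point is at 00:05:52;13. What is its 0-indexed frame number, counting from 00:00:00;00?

Complete 10-minute blocks: 0, each 17982 frames → 0.
Remaining 5 whole minutes in the current block: 1800 + 4 × 1798 = 8992 frames.
Within the current minute: 52 × 30 + 13 − 2 = 1571 (labels ;00/;01 skipped at this minute). Total = 0 + 8992 + 1571 = 10563.

10563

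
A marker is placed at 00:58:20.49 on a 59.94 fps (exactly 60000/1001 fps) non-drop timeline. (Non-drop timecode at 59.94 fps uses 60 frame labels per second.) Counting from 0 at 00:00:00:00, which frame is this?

frame 210049

Total seconds to the label: (0 × 3600 + 58 × 60 + 20) = 3500.
Frame index = 3500 × 60 + 49 = 210049.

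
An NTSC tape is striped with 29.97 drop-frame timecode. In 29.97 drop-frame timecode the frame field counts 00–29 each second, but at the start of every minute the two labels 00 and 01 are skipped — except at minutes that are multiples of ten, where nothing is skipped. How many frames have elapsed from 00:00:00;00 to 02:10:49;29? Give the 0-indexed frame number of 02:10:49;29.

235265

As if non-drop at 30 labels/s: (2 × 3600 + 10 × 60 + 49) × 30 + 29 = 235499.
Minute boundaries passed: 130; those not divisible by 10: 130 − 13 = 117; dropped labels = 2 × 117 = 234.
Actual frame index = 235499 − 234 = 235265.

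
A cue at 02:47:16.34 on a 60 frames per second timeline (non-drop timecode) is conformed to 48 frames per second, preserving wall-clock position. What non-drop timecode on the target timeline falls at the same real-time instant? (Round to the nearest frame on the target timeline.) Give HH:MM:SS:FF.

02:47:16:27

Source frame index: (2×3600 + 47×60 + 16) × 60 + 34 = 602194.
Real time: 602194 / (60) = 301097/30 s.
Target frame: (301097/30) × (48) = 2408776/5 ≈ 481755.200 → 481755.
At 48 labels/s: frame 481755 → 02:47:16:27.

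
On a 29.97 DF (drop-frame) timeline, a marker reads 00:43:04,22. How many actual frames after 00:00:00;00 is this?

77464

As if non-drop at 30 labels/s: (0 × 3600 + 43 × 60 + 4) × 30 + 22 = 77542.
Minute boundaries passed: 43; those not divisible by 10: 43 − 4 = 39; dropped labels = 2 × 39 = 78.
Actual frame index = 77542 − 78 = 77464.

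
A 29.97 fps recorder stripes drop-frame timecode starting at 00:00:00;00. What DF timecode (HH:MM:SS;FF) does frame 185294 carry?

Ten DF minutes hold 17982 frames, so frame 185294 lies in block 10 (frames 179820–197801) with 5474 frames into that block.
The block's first minute is 1800 frames and the rest 1798 each; 5474 frames reaches minute 3, so 10 × 18 + 3 × 2 = 186 labels have been skipped so far.
Adding those back, label number 185294 + 186 = 185480 at 30 labels/s is 6182 s + 20 f = 1 h 43 min 2 s frame 20, i.e. 01:43:02;20.

01:43:02;20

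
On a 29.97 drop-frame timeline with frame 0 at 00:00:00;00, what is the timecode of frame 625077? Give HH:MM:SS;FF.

05:47:36;23

Ten DF minutes hold 17982 frames, so frame 625077 lies in block 34 (frames 611388–629369) with 13689 frames into that block.
The block's first minute is 1800 frames and the rest 1798 each; 13689 frames reaches minute 7, so 34 × 18 + 7 × 2 = 626 labels have been skipped so far.
Adding those back, label number 625077 + 626 = 625703 at 30 labels/s is 20856 s + 23 f = 5 h 47 min 36 s frame 23, i.e. 05:47:36;23.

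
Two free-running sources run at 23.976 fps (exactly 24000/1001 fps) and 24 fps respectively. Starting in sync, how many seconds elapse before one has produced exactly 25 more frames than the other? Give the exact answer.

25025/24 seconds

The gap grows by |24 − 24000/1001| = 24/1001 frames per second.
Time for a 25-frame gap: 25 ÷ (24/1001) = 25025/24 s.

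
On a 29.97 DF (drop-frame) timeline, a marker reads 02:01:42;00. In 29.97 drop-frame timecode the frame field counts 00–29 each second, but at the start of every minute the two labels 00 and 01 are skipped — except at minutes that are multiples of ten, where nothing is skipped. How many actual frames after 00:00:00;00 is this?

218842

Complete 10-minute blocks: 12, each 17982 frames → 215784.
Remaining 1 whole minute in the current block: 1800 + 0 × 1798 = 1800 frames.
Within the current minute: 42 × 30 + 0 − 2 = 1258 (labels ;00/;01 skipped at this minute). Total = 215784 + 1800 + 1258 = 218842.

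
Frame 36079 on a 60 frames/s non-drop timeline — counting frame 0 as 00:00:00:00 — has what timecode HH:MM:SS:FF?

00:10:01:19

36079 ÷ 60 = 601 full seconds, remainder 19 frames.
601 s = 0 h 10 min 1 s.
Timecode: 00:10:01:19.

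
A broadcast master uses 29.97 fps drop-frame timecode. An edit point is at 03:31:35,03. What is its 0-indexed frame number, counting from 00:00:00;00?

As if non-drop at 30 labels/s: (3 × 3600 + 31 × 60 + 35) × 30 + 3 = 380853.
Minute boundaries passed: 211; those not divisible by 10: 211 − 21 = 190; dropped labels = 2 × 190 = 380.
Actual frame index = 380853 − 380 = 380473.

380473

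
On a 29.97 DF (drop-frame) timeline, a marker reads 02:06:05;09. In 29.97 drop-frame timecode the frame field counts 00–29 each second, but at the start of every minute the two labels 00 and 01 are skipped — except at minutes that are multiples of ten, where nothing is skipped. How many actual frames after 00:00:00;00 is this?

Complete 10-minute blocks: 12, each 17982 frames → 215784.
Remaining 6 whole minutes in the current block: 1800 + 5 × 1798 = 10790 frames.
Within the current minute: 5 × 30 + 9 − 2 = 157 (labels ;00/;01 skipped at this minute). Total = 215784 + 10790 + 157 = 226731.

226731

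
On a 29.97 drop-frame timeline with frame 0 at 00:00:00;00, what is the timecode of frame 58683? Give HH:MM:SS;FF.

Ten DF minutes hold 17982 frames, so frame 58683 lies in block 3 (frames 53946–71927) with 4737 frames into that block.
The block's first minute is 1800 frames and the rest 1798 each; 4737 frames reaches minute 2, so 3 × 18 + 2 × 2 = 58 labels have been skipped so far.
Adding those back, label number 58683 + 58 = 58741 at 30 labels/s is 1958 s + 1 f = 0 h 32 min 38 s frame 1, i.e. 00:32:38;01.

00:32:38;01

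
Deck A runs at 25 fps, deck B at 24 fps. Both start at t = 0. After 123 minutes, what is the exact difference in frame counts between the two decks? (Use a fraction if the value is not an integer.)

123 min = 7380 s.
A emits 25 × 7380 = 184500 frames; B emits 24 × 7380 = 177120.
Difference = 7380 frames; B is behind A.

7380 frames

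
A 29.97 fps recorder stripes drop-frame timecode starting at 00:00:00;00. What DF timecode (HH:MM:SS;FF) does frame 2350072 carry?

Ten DF minutes hold 17982 frames, so frame 2350072 lies in block 130 (frames 2337660–2355641) with 12412 frames into that block.
The block's first minute is 1800 frames and the rest 1798 each; 12412 frames reaches minute 6, so 130 × 18 + 6 × 2 = 2352 labels have been skipped so far.
Adding those back, label number 2350072 + 2352 = 2352424 at 30 labels/s is 78414 s + 4 f = 21 h 46 min 54 s frame 4, i.e. 21:46:54;04.

21:46:54;04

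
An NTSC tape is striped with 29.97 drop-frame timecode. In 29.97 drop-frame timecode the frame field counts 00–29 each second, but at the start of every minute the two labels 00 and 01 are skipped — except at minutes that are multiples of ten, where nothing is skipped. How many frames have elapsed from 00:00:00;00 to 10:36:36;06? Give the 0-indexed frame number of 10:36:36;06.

1144740

Complete 10-minute blocks: 63, each 17982 frames → 1132866.
Remaining 6 whole minutes in the current block: 1800 + 5 × 1798 = 10790 frames.
Within the current minute: 36 × 30 + 6 − 2 = 1084 (labels ;00/;01 skipped at this minute). Total = 1132866 + 10790 + 1084 = 1144740.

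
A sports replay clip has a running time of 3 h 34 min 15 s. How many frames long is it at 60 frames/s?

771300 frames

3 h 34 min 15 s = 12855 s.
Frames = 12855 × 60 = 771300.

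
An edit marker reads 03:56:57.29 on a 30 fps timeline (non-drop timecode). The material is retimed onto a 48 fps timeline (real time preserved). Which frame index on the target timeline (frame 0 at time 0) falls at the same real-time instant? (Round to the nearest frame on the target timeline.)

frame 682462

Source frame index: (3×3600 + 56×60 + 57) × 30 + 29 = 426539.
Real time: 426539 / (30) = 426539/30 s.
Target frame: (426539/30) × (48) = 3412312/5 ≈ 682462.400 → 682462.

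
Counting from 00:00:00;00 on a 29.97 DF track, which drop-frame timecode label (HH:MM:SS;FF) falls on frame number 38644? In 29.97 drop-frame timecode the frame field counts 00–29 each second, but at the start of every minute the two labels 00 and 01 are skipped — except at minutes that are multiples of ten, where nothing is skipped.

00:21:29;12

Ten DF minutes hold 17982 frames, so frame 38644 lies in block 2 (frames 35964–53945) with 2680 frames into that block.
The block's first minute is 1800 frames and the rest 1798 each; 2680 frames reaches minute 1, so 2 × 18 + 1 × 2 = 38 labels have been skipped so far.
Adding those back, label number 38644 + 38 = 38682 at 30 labels/s is 1289 s + 12 f = 0 h 21 min 29 s frame 12, i.e. 00:21:29;12.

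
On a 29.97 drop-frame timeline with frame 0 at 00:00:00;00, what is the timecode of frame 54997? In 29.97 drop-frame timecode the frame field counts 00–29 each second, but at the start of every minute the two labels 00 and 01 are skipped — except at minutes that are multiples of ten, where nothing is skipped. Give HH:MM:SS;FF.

00:30:35;01

Each 10-minute DF block holds 10 × 60 × 30 − 9 × 2 = 17982 frames. 54997 ÷ 17982 → 3 full blocks, remainder 1051.
Within the partial block the first minute is 1800 frames and each further minute 1798, so 0 further minute boundaries passed. Total skipped labels = 18 × 3 + 2 × 0 = 54.
Non-drop label index = 54997 + 54 = 55051; at 30 labels/s that is 00:30:35:01, i.e. DF 00:30:35;01.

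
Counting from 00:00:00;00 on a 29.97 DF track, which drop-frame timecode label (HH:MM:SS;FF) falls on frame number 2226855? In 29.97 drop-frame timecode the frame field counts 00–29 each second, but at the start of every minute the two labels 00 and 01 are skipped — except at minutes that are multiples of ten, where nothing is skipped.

Each 10-minute DF block holds 10 × 60 × 30 − 9 × 2 = 17982 frames. 2226855 ÷ 17982 → 123 full blocks, remainder 15069.
Within the partial block the first minute is 1800 frames and each further minute 1798, so 8 further minute boundaries passed. Total skipped labels = 18 × 123 + 2 × 8 = 2230.
Non-drop label index = 2226855 + 2230 = 2229085; at 30 labels/s that is 20:38:22:25, i.e. DF 20:38:22;25.

20:38:22;25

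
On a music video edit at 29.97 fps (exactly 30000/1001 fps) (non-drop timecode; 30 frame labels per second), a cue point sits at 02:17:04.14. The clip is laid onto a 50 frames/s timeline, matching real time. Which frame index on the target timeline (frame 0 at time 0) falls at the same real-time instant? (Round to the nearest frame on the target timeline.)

Source frame index: (2×3600 + 17×60 + 4) × 30 + 14 = 246734.
Real time: 246734 / (30000/1001) = 123490367/15000 s.
Target frame: (123490367/15000) × (50) = 123490367/300 ≈ 411634.557 → 411635.

frame 411635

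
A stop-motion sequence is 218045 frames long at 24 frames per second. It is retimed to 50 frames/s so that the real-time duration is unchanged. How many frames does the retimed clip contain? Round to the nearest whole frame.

Frames at target rate = 218045 × (50) / (24) = 5451125/12 ≈ 454260.417.
Nearest whole frame: 454260.

454260 frames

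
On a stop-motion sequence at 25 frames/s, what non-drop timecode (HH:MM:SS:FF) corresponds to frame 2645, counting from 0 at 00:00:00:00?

00:01:45:20

2645 ÷ 25 = 105 full seconds, remainder 20 frames.
105 s = 0 h 1 min 45 s.
Timecode: 00:01:45:20.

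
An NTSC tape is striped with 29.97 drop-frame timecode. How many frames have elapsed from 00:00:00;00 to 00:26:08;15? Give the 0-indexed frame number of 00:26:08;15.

47007

Complete 10-minute blocks: 2, each 17982 frames → 35964.
Remaining 6 whole minutes in the current block: 1800 + 5 × 1798 = 10790 frames.
Within the current minute: 8 × 30 + 15 − 2 = 253 (labels ;00/;01 skipped at this minute). Total = 35964 + 10790 + 253 = 47007.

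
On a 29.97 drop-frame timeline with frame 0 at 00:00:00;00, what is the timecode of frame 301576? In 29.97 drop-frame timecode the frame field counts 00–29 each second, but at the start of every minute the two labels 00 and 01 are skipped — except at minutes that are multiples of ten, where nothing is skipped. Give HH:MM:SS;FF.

Ten DF minutes hold 17982 frames, so frame 301576 lies in block 16 (frames 287712–305693) with 13864 frames into that block.
The block's first minute is 1800 frames and the rest 1798 each; 13864 frames reaches minute 7, so 16 × 18 + 7 × 2 = 302 labels have been skipped so far.
Adding those back, label number 301576 + 302 = 301878 at 30 labels/s is 10062 s + 18 f = 2 h 47 min 42 s frame 18, i.e. 02:47:42;18.

02:47:42;18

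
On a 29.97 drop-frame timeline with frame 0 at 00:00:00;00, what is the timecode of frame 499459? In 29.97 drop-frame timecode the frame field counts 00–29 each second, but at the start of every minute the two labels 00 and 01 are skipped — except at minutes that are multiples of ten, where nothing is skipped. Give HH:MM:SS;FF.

Ten DF minutes hold 17982 frames, so frame 499459 lies in block 27 (frames 485514–503495) with 13945 frames into that block.
The block's first minute is 1800 frames and the rest 1798 each; 13945 frames reaches minute 7, so 27 × 18 + 7 × 2 = 500 labels have been skipped so far.
Adding those back, label number 499459 + 500 = 499959 at 30 labels/s is 16665 s + 9 f = 4 h 37 min 45 s frame 9, i.e. 04:37:45;09.

04:37:45;09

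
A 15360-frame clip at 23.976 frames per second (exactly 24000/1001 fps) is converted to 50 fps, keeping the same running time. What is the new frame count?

Target frames = source frames × (target rate / source rate) = 15360 × (50)/(24000/1001) = 15360 × 1001/480 = 32032.

32032 frames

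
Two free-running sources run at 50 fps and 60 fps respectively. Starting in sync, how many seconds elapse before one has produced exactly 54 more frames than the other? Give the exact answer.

The gap grows by |60 − 50| = 10 frames per second.
Time for a 54-frame gap: 54 ÷ (10) = 5.4 s.

5.4 seconds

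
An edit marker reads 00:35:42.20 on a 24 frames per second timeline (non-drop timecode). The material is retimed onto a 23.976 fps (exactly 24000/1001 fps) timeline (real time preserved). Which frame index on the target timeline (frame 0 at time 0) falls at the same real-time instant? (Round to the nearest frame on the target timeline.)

Source frame index: (0×3600 + 35×60 + 42) × 24 + 20 = 51428.
Real time: 51428 / (24) = 12857/6 s.
Target frame: (12857/6) × (24000/1001) = 3956000/77 ≈ 51376.623 → 51377.

frame 51377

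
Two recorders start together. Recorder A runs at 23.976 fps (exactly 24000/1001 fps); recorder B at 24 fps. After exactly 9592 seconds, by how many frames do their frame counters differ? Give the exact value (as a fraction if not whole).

20928/91 frames

A emits 24000/1001 × 9592 = 20928000/91 frames; B emits 24 × 9592 = 230208.
Difference = 20928/91 frames (≈ 229.9780); B is ahead of A.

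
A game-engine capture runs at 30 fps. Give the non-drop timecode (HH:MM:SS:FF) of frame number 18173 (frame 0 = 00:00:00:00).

00:10:05:23

18173 ÷ 30 = 605 full seconds, remainder 23 frames.
605 s = 0 h 10 min 5 s.
Timecode: 00:10:05:23.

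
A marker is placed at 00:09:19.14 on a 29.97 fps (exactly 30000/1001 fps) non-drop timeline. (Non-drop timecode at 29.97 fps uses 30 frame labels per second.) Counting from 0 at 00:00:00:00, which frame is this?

16784

Total seconds to the label: (0 × 3600 + 9 × 60 + 19) = 559.
Frame index = 559 × 30 + 14 = 16784.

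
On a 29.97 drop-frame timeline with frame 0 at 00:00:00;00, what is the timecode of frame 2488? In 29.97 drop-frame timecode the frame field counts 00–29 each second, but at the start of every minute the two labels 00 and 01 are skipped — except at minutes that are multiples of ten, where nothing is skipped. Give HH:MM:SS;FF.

00:01:23;00

Each 10-minute DF block holds 10 × 60 × 30 − 9 × 2 = 17982 frames. 2488 ÷ 17982 → 0 full blocks, remainder 2488.
Within the partial block the first minute is 1800 frames and each further minute 1798, so 1 further minute boundary passed. Total skipped labels = 18 × 0 + 2 × 1 = 2.
Non-drop label index = 2488 + 2 = 2490; at 30 labels/s that is 00:01:23:00, i.e. DF 00:01:23;00.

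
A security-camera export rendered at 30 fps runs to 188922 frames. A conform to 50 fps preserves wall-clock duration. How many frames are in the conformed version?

Target frames = source frames × (target rate / source rate) = 188922 × (50)/(30) = 188922 × 5/3 = 314870.

314870 frames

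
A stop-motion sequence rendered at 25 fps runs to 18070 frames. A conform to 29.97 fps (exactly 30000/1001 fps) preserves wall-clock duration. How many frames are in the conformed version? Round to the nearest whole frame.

21662 frames

Frames at target rate = 18070 × (30000/1001) / (25) = 1668000/77 ≈ 21662.338.
Nearest whole frame: 21662.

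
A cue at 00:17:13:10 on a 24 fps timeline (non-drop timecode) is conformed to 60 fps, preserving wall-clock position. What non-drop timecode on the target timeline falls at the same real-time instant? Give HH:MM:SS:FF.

00:17:13:25

Source frame index: (0×3600 + 17×60 + 13) × 24 + 10 = 24802.
Real time: 24802 / (24) = 12401/12 s.
Target frame: (12401/12) × (60) = 62005.
At 60 labels/s: frame 62005 → 00:17:13:25.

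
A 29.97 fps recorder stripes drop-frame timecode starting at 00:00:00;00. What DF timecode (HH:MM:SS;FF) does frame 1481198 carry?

13:43:42;20

Ten DF minutes hold 17982 frames, so frame 1481198 lies in block 82 (frames 1474524–1492505) with 6674 frames into that block.
The block's first minute is 1800 frames and the rest 1798 each; 6674 frames reaches minute 3, so 82 × 18 + 3 × 2 = 1482 labels have been skipped so far.
Adding those back, label number 1481198 + 1482 = 1482680 at 30 labels/s is 49422 s + 20 f = 13 h 43 min 42 s frame 20, i.e. 13:43:42;20.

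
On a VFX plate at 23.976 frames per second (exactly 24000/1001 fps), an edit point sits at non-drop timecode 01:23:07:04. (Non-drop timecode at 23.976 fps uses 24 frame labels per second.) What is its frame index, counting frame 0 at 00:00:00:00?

Total seconds to the label: (1 × 3600 + 23 × 60 + 7) = 4987.
Frame index = 4987 × 24 + 4 = 119692.

119692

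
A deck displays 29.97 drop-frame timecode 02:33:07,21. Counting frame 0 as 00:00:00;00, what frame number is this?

275355

As if non-drop at 30 labels/s: (2 × 3600 + 33 × 60 + 7) × 30 + 21 = 275631.
Minute boundaries passed: 153; those not divisible by 10: 153 − 15 = 138; dropped labels = 2 × 138 = 276.
Actual frame index = 275631 − 276 = 275355.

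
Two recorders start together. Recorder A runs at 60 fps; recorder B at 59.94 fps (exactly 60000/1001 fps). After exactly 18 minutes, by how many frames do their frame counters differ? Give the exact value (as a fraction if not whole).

18 min = 1080 s.
A emits 60 × 1080 = 64800 frames; B emits 60000/1001 × 1080 = 64800000/1001.
Difference = 64800/1001 frames (≈ 64.7353); B is behind A.

64800/1001 frames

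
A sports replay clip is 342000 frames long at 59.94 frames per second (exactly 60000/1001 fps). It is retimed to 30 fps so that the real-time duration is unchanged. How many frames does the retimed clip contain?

171171 frames

Target frames = source frames × (target rate / source rate) = 342000 × (30)/(60000/1001) = 342000 × 1001/2000 = 171171.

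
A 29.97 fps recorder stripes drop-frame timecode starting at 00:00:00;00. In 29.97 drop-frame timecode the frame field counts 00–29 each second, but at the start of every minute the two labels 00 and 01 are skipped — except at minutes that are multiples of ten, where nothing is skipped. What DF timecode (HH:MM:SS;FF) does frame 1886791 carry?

17:29:16;01

Ten DF minutes hold 17982 frames, so frame 1886791 lies in block 104 (frames 1870128–1888109) with 16663 frames into that block.
The block's first minute is 1800 frames and the rest 1798 each; 16663 frames reaches minute 9, so 104 × 18 + 9 × 2 = 1890 labels have been skipped so far.
Adding those back, label number 1886791 + 1890 = 1888681 at 30 labels/s is 62956 s + 1 f = 17 h 29 min 16 s frame 1, i.e. 17:29:16;01.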